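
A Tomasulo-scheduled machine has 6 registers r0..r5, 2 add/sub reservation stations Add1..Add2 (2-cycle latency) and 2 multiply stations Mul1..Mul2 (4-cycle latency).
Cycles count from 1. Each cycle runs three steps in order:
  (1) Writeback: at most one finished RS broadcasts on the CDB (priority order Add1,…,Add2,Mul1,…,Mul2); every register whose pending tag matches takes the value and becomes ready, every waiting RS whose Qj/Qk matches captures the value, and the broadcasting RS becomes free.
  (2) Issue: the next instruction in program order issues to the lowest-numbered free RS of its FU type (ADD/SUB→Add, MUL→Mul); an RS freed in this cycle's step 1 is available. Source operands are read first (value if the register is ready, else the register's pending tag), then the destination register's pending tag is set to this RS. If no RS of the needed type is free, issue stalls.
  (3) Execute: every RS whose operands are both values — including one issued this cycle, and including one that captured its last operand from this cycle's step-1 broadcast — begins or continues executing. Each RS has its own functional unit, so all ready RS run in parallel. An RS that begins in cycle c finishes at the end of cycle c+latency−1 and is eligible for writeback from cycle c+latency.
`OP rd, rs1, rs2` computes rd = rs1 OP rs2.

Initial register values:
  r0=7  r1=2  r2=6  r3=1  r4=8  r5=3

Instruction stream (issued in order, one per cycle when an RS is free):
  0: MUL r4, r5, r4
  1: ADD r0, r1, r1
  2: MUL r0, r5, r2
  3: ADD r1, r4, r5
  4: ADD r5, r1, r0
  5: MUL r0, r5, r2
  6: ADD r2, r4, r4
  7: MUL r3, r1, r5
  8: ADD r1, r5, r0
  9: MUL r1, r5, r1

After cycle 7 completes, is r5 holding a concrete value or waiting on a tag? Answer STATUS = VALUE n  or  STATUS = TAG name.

STATUS = TAG Add2

  c1: issue MUL r4<-Mul1  regs: r0:7,r1:2,r2:6,r3:1,r4:Mul1,r5:3
  c2: issue ADD r0<-Add1  regs: r0:Add1,r1:2,r2:6,r3:1,r4:Mul1,r5:3
  c3: issue MUL r0<-Mul2  regs: r0:Mul2,r1:2,r2:6,r3:1,r4:Mul1,r5:3
  c4: CDB Add1=4; issue ADD r1<-Add1  regs: r0:Mul2,r1:Add1,r2:6,r3:1,r4:Mul1,r5:3
  c5: CDB Mul1=24; issue ADD r5<-Add2  regs: r0:Mul2,r1:Add1,r2:6,r3:1,r4:24,r5:Add2
  c6: issue MUL r0<-Mul1  regs: r0:Mul1,r1:Add1,r2:6,r3:1,r4:24,r5:Add2
  c7: CDB Add1=27; issue ADD r2<-Add1  regs: r0:Mul1,r1:27,r2:Add1,r3:1,r4:24,r5:Add2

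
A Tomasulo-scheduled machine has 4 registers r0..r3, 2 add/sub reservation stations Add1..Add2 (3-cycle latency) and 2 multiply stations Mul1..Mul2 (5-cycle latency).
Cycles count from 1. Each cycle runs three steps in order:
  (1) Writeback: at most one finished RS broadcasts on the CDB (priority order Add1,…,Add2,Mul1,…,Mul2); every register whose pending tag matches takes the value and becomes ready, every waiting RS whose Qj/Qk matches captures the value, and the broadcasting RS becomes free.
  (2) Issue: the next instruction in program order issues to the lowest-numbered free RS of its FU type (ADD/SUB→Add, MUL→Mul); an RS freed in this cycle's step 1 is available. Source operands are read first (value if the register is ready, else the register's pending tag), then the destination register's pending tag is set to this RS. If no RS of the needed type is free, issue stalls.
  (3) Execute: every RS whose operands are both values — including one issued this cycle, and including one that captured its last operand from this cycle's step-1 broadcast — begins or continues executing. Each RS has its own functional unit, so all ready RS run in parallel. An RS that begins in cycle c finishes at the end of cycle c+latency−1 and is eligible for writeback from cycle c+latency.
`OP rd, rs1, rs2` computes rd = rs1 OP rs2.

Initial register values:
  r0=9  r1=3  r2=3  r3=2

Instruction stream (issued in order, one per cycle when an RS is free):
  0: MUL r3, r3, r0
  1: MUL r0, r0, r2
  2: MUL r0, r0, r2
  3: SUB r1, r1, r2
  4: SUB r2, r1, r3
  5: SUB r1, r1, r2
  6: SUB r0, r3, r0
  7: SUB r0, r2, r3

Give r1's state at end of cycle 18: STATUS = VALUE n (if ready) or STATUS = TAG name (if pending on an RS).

  c1: issue MUL r3<-Mul1  regs: r0:9,r1:3,r2:3,r3:Mul1
  c2: issue MUL r0<-Mul2  regs: r0:Mul2,r1:3,r2:3,r3:Mul1
  c3: stall  regs: r0:Mul2,r1:3,r2:3,r3:Mul1
  c4: stall  regs: r0:Mul2,r1:3,r2:3,r3:Mul1
  c5: stall  regs: r0:Mul2,r1:3,r2:3,r3:Mul1
  c6: CDB Mul1=18; issue MUL r0<-Mul1  regs: r0:Mul1,r1:3,r2:3,r3:18
  c7: CDB Mul2=27; issue SUB r1<-Add1  regs: r0:Mul1,r1:Add1,r2:3,r3:18
  c8: issue SUB r2<-Add2  regs: r0:Mul1,r1:Add1,r2:Add2,r3:18
  c9: stall  regs: r0:Mul1,r1:Add1,r2:Add2,r3:18
  c10: CDB Add1=0; issue SUB r1<-Add1  regs: r0:Mul1,r1:Add1,r2:Add2,r3:18
  c11: stall  regs: r0:Mul1,r1:Add1,r2:Add2,r3:18
  c12: CDB Mul1=81; stall  regs: r0:81,r1:Add1,r2:Add2,r3:18
  c13: CDB Add2=-18; issue SUB r0<-Add2  regs: r0:Add2,r1:Add1,r2:-18,r3:18
  c14: stall  regs: r0:Add2,r1:Add1,r2:-18,r3:18
  c15: stall  regs: r0:Add2,r1:Add1,r2:-18,r3:18
  c16: CDB Add1=18; issue SUB r0<-Add1  regs: r0:Add1,r1:18,r2:-18,r3:18
  c17: CDB Add2=-63  regs: r0:Add1,r1:18,r2:-18,r3:18
  c18: -  regs: r0:Add1,r1:18,r2:-18,r3:18

STATUS = VALUE 18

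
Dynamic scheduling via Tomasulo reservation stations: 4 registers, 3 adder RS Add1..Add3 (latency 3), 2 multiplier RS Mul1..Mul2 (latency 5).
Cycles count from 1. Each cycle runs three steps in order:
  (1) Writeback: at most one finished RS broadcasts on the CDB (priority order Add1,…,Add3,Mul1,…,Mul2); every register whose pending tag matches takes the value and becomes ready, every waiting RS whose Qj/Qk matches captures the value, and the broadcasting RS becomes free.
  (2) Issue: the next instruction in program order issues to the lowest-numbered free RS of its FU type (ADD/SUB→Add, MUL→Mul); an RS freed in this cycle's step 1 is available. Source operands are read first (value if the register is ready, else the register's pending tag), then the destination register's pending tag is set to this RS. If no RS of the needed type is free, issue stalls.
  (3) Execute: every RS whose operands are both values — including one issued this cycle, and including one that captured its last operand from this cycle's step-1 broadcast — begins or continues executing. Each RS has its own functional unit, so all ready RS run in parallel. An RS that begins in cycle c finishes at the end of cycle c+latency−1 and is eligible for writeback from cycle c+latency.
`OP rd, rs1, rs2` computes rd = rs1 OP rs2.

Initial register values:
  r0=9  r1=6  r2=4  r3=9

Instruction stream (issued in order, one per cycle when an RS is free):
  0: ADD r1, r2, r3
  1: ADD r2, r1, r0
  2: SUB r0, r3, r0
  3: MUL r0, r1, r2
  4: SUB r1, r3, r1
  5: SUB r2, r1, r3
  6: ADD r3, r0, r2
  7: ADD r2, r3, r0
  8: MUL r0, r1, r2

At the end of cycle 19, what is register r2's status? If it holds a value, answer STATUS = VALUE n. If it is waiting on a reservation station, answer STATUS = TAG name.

  c1: issue ADD r1<-Add1  regs: r0:9,r1:Add1,r2:4,r3:9
  c2: issue ADD r2<-Add2  regs: r0:9,r1:Add1,r2:Add2,r3:9
  c3: issue SUB r0<-Add3  regs: r0:Add3,r1:Add1,r2:Add2,r3:9
  c4: CDB Add1=13; issue MUL r0<-Mul1  regs: r0:Mul1,r1:13,r2:Add2,r3:9
  c5: issue SUB r1<-Add1  regs: r0:Mul1,r1:Add1,r2:Add2,r3:9
  c6: CDB Add3=0; issue SUB r2<-Add3  regs: r0:Mul1,r1:Add1,r2:Add3,r3:9
  c7: CDB Add2=22; issue ADD r3<-Add2  regs: r0:Mul1,r1:Add1,r2:Add3,r3:Add2
  c8: CDB Add1=-4; issue ADD r2<-Add1  regs: r0:Mul1,r1:-4,r2:Add1,r3:Add2
  c9: issue MUL r0<-Mul2  regs: r0:Mul2,r1:-4,r2:Add1,r3:Add2
  c10: -  regs: r0:Mul2,r1:-4,r2:Add1,r3:Add2
  c11: CDB Add3=-13  regs: r0:Mul2,r1:-4,r2:Add1,r3:Add2
  c12: CDB Mul1=286  regs: r0:Mul2,r1:-4,r2:Add1,r3:Add2
  c13: -  regs: r0:Mul2,r1:-4,r2:Add1,r3:Add2
  c14: -  regs: r0:Mul2,r1:-4,r2:Add1,r3:Add2
  c15: CDB Add2=273  regs: r0:Mul2,r1:-4,r2:Add1,r3:273
  c16: -  regs: r0:Mul2,r1:-4,r2:Add1,r3:273
  c17: -  regs: r0:Mul2,r1:-4,r2:Add1,r3:273
  c18: CDB Add1=559  regs: r0:Mul2,r1:-4,r2:559,r3:273
  c19: -  regs: r0:Mul2,r1:-4,r2:559,r3:273

STATUS = VALUE 559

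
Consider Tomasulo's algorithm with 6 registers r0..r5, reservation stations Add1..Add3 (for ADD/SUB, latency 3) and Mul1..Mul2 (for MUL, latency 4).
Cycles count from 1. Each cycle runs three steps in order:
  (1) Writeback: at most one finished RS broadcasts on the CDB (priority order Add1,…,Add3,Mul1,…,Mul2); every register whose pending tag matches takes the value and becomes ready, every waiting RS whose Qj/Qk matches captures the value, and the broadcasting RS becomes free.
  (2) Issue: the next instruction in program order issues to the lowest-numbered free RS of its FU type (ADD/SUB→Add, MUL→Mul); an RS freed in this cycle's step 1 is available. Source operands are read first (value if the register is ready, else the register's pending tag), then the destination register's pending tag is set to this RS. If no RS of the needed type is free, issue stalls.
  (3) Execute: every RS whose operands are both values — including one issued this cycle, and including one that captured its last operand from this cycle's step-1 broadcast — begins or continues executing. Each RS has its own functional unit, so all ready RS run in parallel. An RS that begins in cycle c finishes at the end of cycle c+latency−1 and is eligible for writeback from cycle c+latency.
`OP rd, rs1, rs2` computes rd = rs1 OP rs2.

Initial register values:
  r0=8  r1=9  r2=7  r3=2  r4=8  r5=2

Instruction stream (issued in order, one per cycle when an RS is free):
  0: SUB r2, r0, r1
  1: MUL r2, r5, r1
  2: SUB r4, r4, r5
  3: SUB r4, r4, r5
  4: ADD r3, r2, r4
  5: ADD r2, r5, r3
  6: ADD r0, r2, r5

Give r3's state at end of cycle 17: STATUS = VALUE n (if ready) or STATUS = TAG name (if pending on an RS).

STATUS = VALUE 22

  c1: issue SUB r2<-Add1  regs: r0:8,r1:9,r2:Add1,r3:2,r4:8,r5:2
  c2: issue MUL r2<-Mul1  regs: r0:8,r1:9,r2:Mul1,r3:2,r4:8,r5:2
  c3: issue SUB r4<-Add2  regs: r0:8,r1:9,r2:Mul1,r3:2,r4:Add2,r5:2
  c4: CDB Add1=-1; issue SUB r4<-Add1  regs: r0:8,r1:9,r2:Mul1,r3:2,r4:Add1,r5:2
  c5: issue ADD r3<-Add3  regs: r0:8,r1:9,r2:Mul1,r3:Add3,r4:Add1,r5:2
  c6: CDB Add2=6; issue ADD r2<-Add2  regs: r0:8,r1:9,r2:Add2,r3:Add3,r4:Add1,r5:2
  c7: CDB Mul1=18; stall  regs: r0:8,r1:9,r2:Add2,r3:Add3,r4:Add1,r5:2
  c8: stall  regs: r0:8,r1:9,r2:Add2,r3:Add3,r4:Add1,r5:2
  c9: CDB Add1=4; issue ADD r0<-Add1  regs: r0:Add1,r1:9,r2:Add2,r3:Add3,r4:4,r5:2
  c10: -  regs: r0:Add1,r1:9,r2:Add2,r3:Add3,r4:4,r5:2
  c11: -  regs: r0:Add1,r1:9,r2:Add2,r3:Add3,r4:4,r5:2
  c12: CDB Add3=22  regs: r0:Add1,r1:9,r2:Add2,r3:22,r4:4,r5:2
  c13: -  regs: r0:Add1,r1:9,r2:Add2,r3:22,r4:4,r5:2
  c14: -  regs: r0:Add1,r1:9,r2:Add2,r3:22,r4:4,r5:2
  c15: CDB Add2=24  regs: r0:Add1,r1:9,r2:24,r3:22,r4:4,r5:2
  c16: -  regs: r0:Add1,r1:9,r2:24,r3:22,r4:4,r5:2
  c17: -  regs: r0:Add1,r1:9,r2:24,r3:22,r4:4,r5:2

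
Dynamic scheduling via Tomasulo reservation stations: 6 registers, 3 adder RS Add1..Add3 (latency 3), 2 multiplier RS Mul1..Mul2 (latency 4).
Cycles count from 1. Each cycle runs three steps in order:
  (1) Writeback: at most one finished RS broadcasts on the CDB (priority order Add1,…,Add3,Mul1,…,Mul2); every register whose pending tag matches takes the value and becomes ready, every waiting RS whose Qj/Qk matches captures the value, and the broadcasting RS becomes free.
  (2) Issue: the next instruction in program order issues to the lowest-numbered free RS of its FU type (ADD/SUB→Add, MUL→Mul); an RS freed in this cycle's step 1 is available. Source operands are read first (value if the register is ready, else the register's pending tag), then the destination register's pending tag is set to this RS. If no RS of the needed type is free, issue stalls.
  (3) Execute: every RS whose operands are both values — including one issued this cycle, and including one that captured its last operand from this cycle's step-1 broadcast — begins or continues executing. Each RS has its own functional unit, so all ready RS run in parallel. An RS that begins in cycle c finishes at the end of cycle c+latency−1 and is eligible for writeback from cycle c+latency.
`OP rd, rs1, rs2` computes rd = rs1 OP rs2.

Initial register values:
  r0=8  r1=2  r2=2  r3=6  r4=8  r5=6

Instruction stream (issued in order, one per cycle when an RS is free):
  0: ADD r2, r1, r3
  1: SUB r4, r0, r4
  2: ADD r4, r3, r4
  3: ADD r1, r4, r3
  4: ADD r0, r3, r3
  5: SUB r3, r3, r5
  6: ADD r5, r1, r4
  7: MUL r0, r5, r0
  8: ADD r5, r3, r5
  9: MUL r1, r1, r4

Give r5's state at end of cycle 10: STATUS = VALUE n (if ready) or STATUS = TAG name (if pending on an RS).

STATUS = TAG Add3

c1: issue ADD r2<-Add1 | r0:8,r1:2,r2:Add1,r3:6,r4:8,r5:6
c2: issue SUB r4<-Add2 | r0:8,r1:2,r2:Add1,r3:6,r4:Add2,r5:6
c3: issue ADD r4<-Add3 | r0:8,r1:2,r2:Add1,r3:6,r4:Add3,r5:6
c4: CDB Add1=8; issue ADD r1<-Add1 | r0:8,r1:Add1,r2:8,r3:6,r4:Add3,r5:6
c5: CDB Add2=0; issue ADD r0<-Add2 | r0:Add2,r1:Add1,r2:8,r3:6,r4:Add3,r5:6
c6: stall | r0:Add2,r1:Add1,r2:8,r3:6,r4:Add3,r5:6
c7: stall | r0:Add2,r1:Add1,r2:8,r3:6,r4:Add3,r5:6
c8: CDB Add2=12; issue SUB r3<-Add2 | r0:12,r1:Add1,r2:8,r3:Add2,r4:Add3,r5:6
c9: CDB Add3=6; issue ADD r5<-Add3 | r0:12,r1:Add1,r2:8,r3:Add2,r4:6,r5:Add3
c10: issue MUL r0<-Mul1 | r0:Mul1,r1:Add1,r2:8,r3:Add2,r4:6,r5:Add3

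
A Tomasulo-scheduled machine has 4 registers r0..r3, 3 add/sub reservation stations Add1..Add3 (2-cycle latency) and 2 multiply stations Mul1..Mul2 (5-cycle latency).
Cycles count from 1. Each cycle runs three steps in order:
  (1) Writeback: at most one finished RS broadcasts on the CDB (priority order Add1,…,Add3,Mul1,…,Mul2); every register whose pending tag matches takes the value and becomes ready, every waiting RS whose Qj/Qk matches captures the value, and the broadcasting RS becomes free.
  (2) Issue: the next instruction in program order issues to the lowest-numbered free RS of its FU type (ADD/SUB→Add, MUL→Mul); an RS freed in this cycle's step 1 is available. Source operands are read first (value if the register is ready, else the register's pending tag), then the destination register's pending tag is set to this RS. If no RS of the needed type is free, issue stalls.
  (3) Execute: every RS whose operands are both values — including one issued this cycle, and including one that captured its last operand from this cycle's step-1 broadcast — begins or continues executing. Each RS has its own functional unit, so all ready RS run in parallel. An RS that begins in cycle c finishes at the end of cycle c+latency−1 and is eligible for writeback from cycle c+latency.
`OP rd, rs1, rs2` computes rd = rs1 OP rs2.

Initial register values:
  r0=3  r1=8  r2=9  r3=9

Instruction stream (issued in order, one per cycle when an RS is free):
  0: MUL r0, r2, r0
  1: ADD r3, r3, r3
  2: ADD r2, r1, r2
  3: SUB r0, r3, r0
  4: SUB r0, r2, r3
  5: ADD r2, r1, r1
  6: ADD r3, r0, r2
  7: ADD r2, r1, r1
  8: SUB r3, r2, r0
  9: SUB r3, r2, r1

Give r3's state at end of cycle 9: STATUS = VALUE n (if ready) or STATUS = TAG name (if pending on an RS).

STATUS = TAG Add3

cycle 1: issue MUL r0<-Mul1 // r0:Mul1,r1:8,r2:9,r3:9
cycle 2: issue ADD r3<-Add1 // r0:Mul1,r1:8,r2:9,r3:Add1
cycle 3: issue ADD r2<-Add2 // r0:Mul1,r1:8,r2:Add2,r3:Add1
cycle 4: CDB Add1=18; issue SUB r0<-Add1 // r0:Add1,r1:8,r2:Add2,r3:18
cycle 5: CDB Add2=17; issue SUB r0<-Add2 // r0:Add2,r1:8,r2:17,r3:18
cycle 6: CDB Mul1=27; issue ADD r2<-Add3 // r0:Add2,r1:8,r2:Add3,r3:18
cycle 7: CDB Add2=-1; issue ADD r3<-Add2 // r0:-1,r1:8,r2:Add3,r3:Add2
cycle 8: CDB Add1=-9; issue ADD r2<-Add1 // r0:-1,r1:8,r2:Add1,r3:Add2
cycle 9: CDB Add3=16; issue SUB r3<-Add3 // r0:-1,r1:8,r2:Add1,r3:Add3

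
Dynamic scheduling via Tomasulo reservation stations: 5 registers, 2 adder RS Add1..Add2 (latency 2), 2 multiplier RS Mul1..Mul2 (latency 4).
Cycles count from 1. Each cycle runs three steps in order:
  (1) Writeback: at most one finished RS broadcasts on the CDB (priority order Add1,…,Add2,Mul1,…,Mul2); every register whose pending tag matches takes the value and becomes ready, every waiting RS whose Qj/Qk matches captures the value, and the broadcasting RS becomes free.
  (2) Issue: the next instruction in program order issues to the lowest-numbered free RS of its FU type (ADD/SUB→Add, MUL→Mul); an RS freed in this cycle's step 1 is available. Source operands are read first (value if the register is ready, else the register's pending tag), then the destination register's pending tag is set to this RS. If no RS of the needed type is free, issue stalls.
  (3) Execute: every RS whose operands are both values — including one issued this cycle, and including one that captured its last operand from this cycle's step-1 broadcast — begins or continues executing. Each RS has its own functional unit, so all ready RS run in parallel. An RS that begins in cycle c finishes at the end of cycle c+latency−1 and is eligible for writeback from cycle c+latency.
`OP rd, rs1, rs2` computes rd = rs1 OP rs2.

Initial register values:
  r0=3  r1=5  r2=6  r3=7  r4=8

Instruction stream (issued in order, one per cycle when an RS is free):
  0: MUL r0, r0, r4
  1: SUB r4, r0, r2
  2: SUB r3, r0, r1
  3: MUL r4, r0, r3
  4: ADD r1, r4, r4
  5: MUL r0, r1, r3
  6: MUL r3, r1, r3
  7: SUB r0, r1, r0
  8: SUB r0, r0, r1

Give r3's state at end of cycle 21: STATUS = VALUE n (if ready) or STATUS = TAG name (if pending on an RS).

STATUS = VALUE 17328

  c1: issue MUL r0<-Mul1  regs: r0:Mul1,r1:5,r2:6,r3:7,r4:8
  c2: issue SUB r4<-Add1  regs: r0:Mul1,r1:5,r2:6,r3:7,r4:Add1
  c3: issue SUB r3<-Add2  regs: r0:Mul1,r1:5,r2:6,r3:Add2,r4:Add1
  c4: issue MUL r4<-Mul2  regs: r0:Mul1,r1:5,r2:6,r3:Add2,r4:Mul2
  c5: CDB Mul1=24; stall  regs: r0:24,r1:5,r2:6,r3:Add2,r4:Mul2
  c6: stall  regs: r0:24,r1:5,r2:6,r3:Add2,r4:Mul2
  c7: CDB Add1=18; issue ADD r1<-Add1  regs: r0:24,r1:Add1,r2:6,r3:Add2,r4:Mul2
  c8: CDB Add2=19; issue MUL r0<-Mul1  regs: r0:Mul1,r1:Add1,r2:6,r3:19,r4:Mul2
  c9: stall  regs: r0:Mul1,r1:Add1,r2:6,r3:19,r4:Mul2
  c10: stall  regs: r0:Mul1,r1:Add1,r2:6,r3:19,r4:Mul2
  c11: stall  regs: r0:Mul1,r1:Add1,r2:6,r3:19,r4:Mul2
  c12: CDB Mul2=456; issue MUL r3<-Mul2  regs: r0:Mul1,r1:Add1,r2:6,r3:Mul2,r4:456
  c13: issue SUB r0<-Add2  regs: r0:Add2,r1:Add1,r2:6,r3:Mul2,r4:456
  c14: CDB Add1=912; issue SUB r0<-Add1  regs: r0:Add1,r1:912,r2:6,r3:Mul2,r4:456
  c15: -  regs: r0:Add1,r1:912,r2:6,r3:Mul2,r4:456
  c16: -  regs: r0:Add1,r1:912,r2:6,r3:Mul2,r4:456
  c17: -  regs: r0:Add1,r1:912,r2:6,r3:Mul2,r4:456
  c18: CDB Mul1=17328  regs: r0:Add1,r1:912,r2:6,r3:Mul2,r4:456
  c19: CDB Mul2=17328  regs: r0:Add1,r1:912,r2:6,r3:17328,r4:456
  c20: CDB Add2=-16416  regs: r0:Add1,r1:912,r2:6,r3:17328,r4:456
  c21: -  regs: r0:Add1,r1:912,r2:6,r3:17328,r4:456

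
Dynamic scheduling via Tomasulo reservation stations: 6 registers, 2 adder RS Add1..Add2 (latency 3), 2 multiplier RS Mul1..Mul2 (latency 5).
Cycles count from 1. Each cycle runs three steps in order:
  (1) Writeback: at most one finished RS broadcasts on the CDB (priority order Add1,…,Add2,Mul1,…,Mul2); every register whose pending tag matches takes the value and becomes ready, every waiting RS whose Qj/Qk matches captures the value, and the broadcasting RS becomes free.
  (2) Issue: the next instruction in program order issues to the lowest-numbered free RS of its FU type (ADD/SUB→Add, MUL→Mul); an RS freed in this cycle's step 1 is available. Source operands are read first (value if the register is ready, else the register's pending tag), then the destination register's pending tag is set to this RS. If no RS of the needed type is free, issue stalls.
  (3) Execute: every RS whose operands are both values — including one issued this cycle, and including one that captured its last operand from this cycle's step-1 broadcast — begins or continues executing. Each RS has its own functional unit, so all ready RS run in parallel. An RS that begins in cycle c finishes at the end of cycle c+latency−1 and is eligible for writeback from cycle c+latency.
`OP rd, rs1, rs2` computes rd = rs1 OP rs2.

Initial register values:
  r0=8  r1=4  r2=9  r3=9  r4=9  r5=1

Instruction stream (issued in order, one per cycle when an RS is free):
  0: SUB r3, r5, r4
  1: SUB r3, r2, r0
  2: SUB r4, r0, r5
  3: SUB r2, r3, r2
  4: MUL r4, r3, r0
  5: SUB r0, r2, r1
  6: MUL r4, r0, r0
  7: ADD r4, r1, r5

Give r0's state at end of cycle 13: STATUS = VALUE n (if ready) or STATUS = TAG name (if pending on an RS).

STATUS = VALUE -12

  c1: issue SUB r3<-Add1  regs: r0:8,r1:4,r2:9,r3:Add1,r4:9,r5:1
  c2: issue SUB r3<-Add2  regs: r0:8,r1:4,r2:9,r3:Add2,r4:9,r5:1
  c3: stall  regs: r0:8,r1:4,r2:9,r3:Add2,r4:9,r5:1
  c4: CDB Add1=-8; issue SUB r4<-Add1  regs: r0:8,r1:4,r2:9,r3:Add2,r4:Add1,r5:1
  c5: CDB Add2=1; issue SUB r2<-Add2  regs: r0:8,r1:4,r2:Add2,r3:1,r4:Add1,r5:1
  c6: issue MUL r4<-Mul1  regs: r0:8,r1:4,r2:Add2,r3:1,r4:Mul1,r5:1
  c7: CDB Add1=7; issue SUB r0<-Add1  regs: r0:Add1,r1:4,r2:Add2,r3:1,r4:Mul1,r5:1
  c8: CDB Add2=-8; issue MUL r4<-Mul2  regs: r0:Add1,r1:4,r2:-8,r3:1,r4:Mul2,r5:1
  c9: issue ADD r4<-Add2  regs: r0:Add1,r1:4,r2:-8,r3:1,r4:Add2,r5:1
  c10: -  regs: r0:Add1,r1:4,r2:-8,r3:1,r4:Add2,r5:1
  c11: CDB Add1=-12  regs: r0:-12,r1:4,r2:-8,r3:1,r4:Add2,r5:1
  c12: CDB Add2=5  regs: r0:-12,r1:4,r2:-8,r3:1,r4:5,r5:1
  c13: CDB Mul1=8  regs: r0:-12,r1:4,r2:-8,r3:1,r4:5,r5:1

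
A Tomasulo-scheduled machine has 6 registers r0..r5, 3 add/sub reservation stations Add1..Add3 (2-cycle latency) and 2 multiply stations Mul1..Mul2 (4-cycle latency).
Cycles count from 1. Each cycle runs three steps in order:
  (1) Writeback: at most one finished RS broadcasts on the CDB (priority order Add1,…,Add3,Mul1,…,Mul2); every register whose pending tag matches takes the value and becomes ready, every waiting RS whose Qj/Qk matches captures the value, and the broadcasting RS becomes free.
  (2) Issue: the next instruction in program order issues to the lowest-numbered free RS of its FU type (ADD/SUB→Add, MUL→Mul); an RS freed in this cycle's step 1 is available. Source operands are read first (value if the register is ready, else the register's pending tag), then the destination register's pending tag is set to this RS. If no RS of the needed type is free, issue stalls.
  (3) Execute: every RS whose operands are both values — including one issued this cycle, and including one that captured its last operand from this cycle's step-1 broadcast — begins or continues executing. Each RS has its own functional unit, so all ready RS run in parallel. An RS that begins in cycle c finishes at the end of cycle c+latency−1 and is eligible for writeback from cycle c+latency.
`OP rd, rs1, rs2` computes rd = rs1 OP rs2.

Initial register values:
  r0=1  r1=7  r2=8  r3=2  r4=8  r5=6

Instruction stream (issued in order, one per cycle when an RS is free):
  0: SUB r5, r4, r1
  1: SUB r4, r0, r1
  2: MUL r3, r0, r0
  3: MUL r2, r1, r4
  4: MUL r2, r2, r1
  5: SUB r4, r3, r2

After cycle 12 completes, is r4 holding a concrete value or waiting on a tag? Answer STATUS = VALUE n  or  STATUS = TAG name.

STATUS = TAG Add1

  c1: issue SUB r5<-Add1  regs: r0:1,r1:7,r2:8,r3:2,r4:8,r5:Add1
  c2: issue SUB r4<-Add2  regs: r0:1,r1:7,r2:8,r3:2,r4:Add2,r5:Add1
  c3: CDB Add1=1; issue MUL r3<-Mul1  regs: r0:1,r1:7,r2:8,r3:Mul1,r4:Add2,r5:1
  c4: CDB Add2=-6; issue MUL r2<-Mul2  regs: r0:1,r1:7,r2:Mul2,r3:Mul1,r4:-6,r5:1
  c5: stall  regs: r0:1,r1:7,r2:Mul2,r3:Mul1,r4:-6,r5:1
  c6: stall  regs: r0:1,r1:7,r2:Mul2,r3:Mul1,r4:-6,r5:1
  c7: CDB Mul1=1; issue MUL r2<-Mul1  regs: r0:1,r1:7,r2:Mul1,r3:1,r4:-6,r5:1
  c8: CDB Mul2=-42; issue SUB r4<-Add1  regs: r0:1,r1:7,r2:Mul1,r3:1,r4:Add1,r5:1
  c9: -  regs: r0:1,r1:7,r2:Mul1,r3:1,r4:Add1,r5:1
  c10: -  regs: r0:1,r1:7,r2:Mul1,r3:1,r4:Add1,r5:1
  c11: -  regs: r0:1,r1:7,r2:Mul1,r3:1,r4:Add1,r5:1
  c12: CDB Mul1=-294  regs: r0:1,r1:7,r2:-294,r3:1,r4:Add1,r5:1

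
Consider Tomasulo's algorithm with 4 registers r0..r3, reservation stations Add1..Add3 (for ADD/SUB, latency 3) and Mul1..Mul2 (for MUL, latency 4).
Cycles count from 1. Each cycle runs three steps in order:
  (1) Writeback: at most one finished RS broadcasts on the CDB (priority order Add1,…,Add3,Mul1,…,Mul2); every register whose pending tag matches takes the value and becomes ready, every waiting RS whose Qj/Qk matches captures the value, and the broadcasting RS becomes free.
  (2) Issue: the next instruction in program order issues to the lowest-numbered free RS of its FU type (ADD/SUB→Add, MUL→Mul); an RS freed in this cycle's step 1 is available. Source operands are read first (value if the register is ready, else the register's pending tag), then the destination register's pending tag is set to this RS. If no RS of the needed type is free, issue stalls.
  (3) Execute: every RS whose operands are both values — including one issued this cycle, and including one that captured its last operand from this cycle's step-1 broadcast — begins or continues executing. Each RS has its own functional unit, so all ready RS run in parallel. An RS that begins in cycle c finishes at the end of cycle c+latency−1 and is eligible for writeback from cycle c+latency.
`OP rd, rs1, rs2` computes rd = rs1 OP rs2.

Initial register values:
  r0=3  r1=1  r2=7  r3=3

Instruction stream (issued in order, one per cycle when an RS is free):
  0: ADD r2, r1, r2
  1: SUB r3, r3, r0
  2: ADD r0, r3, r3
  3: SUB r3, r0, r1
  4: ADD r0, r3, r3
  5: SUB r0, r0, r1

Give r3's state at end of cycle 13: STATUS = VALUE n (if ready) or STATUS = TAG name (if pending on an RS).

STATUS = VALUE -1

c1: issue ADD r2<-Add1 | r0:3,r1:1,r2:Add1,r3:3
c2: issue SUB r3<-Add2 | r0:3,r1:1,r2:Add1,r3:Add2
c3: issue ADD r0<-Add3 | r0:Add3,r1:1,r2:Add1,r3:Add2
c4: CDB Add1=8; issue SUB r3<-Add1 | r0:Add3,r1:1,r2:8,r3:Add1
c5: CDB Add2=0; issue ADD r0<-Add2 | r0:Add2,r1:1,r2:8,r3:Add1
c6: stall | r0:Add2,r1:1,r2:8,r3:Add1
c7: stall | r0:Add2,r1:1,r2:8,r3:Add1
c8: CDB Add3=0; issue SUB r0<-Add3 | r0:Add3,r1:1,r2:8,r3:Add1
c9: - | r0:Add3,r1:1,r2:8,r3:Add1
c10: - | r0:Add3,r1:1,r2:8,r3:Add1
c11: CDB Add1=-1 | r0:Add3,r1:1,r2:8,r3:-1
c12: - | r0:Add3,r1:1,r2:8,r3:-1
c13: - | r0:Add3,r1:1,r2:8,r3:-1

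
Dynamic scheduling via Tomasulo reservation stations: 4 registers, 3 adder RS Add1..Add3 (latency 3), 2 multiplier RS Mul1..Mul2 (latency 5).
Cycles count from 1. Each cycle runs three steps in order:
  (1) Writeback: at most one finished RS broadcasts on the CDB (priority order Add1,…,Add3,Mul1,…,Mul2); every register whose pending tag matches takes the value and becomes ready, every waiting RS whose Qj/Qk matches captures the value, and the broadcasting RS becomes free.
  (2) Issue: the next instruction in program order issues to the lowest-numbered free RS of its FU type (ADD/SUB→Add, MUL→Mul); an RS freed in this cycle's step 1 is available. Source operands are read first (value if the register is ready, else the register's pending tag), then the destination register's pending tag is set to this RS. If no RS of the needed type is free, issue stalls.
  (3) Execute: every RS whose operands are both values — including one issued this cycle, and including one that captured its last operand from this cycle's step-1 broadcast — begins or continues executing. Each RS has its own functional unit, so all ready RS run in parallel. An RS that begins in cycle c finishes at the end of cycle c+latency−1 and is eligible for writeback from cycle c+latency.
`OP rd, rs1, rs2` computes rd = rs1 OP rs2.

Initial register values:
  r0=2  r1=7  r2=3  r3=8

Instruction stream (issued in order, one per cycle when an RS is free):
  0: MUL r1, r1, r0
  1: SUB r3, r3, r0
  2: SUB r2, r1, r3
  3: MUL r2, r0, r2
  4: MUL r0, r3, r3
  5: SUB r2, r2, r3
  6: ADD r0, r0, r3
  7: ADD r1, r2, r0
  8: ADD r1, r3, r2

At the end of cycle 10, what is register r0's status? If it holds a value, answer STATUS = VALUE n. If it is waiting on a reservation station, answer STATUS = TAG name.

STATUS = TAG Add3

cycle 1: issue MUL r1<-Mul1 // r0:2,r1:Mul1,r2:3,r3:8
cycle 2: issue SUB r3<-Add1 // r0:2,r1:Mul1,r2:3,r3:Add1
cycle 3: issue SUB r2<-Add2 // r0:2,r1:Mul1,r2:Add2,r3:Add1
cycle 4: issue MUL r2<-Mul2 // r0:2,r1:Mul1,r2:Mul2,r3:Add1
cycle 5: CDB Add1=6; stall // r0:2,r1:Mul1,r2:Mul2,r3:6
cycle 6: CDB Mul1=14; issue MUL r0<-Mul1 // r0:Mul1,r1:14,r2:Mul2,r3:6
cycle 7: issue SUB r2<-Add1 // r0:Mul1,r1:14,r2:Add1,r3:6
cycle 8: issue ADD r0<-Add3 // r0:Add3,r1:14,r2:Add1,r3:6
cycle 9: CDB Add2=8; issue ADD r1<-Add2 // r0:Add3,r1:Add2,r2:Add1,r3:6
cycle 10: stall // r0:Add3,r1:Add2,r2:Add1,r3:6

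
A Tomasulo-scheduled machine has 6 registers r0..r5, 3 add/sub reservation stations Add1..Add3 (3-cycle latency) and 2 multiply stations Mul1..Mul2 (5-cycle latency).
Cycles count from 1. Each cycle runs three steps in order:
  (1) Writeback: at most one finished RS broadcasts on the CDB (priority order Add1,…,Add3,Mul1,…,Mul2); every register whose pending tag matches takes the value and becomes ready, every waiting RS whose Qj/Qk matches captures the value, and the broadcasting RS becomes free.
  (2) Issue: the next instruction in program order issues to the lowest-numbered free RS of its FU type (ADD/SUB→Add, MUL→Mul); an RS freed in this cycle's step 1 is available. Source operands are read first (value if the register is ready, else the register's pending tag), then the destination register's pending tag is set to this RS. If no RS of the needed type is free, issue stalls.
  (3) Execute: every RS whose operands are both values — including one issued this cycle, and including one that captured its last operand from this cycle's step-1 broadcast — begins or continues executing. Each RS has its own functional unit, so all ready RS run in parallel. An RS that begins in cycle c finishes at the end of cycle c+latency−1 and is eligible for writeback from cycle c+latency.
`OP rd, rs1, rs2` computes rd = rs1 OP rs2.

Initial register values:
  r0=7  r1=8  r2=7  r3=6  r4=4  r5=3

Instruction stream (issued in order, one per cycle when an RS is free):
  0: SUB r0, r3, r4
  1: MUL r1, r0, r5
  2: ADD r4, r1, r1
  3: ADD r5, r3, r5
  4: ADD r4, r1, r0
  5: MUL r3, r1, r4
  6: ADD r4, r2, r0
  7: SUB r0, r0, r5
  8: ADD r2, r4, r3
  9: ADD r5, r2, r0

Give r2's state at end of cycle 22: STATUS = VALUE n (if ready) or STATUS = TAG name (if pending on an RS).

c1: issue SUB r0<-Add1 | r0:Add1,r1:8,r2:7,r3:6,r4:4,r5:3
c2: issue MUL r1<-Mul1 | r0:Add1,r1:Mul1,r2:7,r3:6,r4:4,r5:3
c3: issue ADD r4<-Add2 | r0:Add1,r1:Mul1,r2:7,r3:6,r4:Add2,r5:3
c4: CDB Add1=2; issue ADD r5<-Add1 | r0:2,r1:Mul1,r2:7,r3:6,r4:Add2,r5:Add1
c5: issue ADD r4<-Add3 | r0:2,r1:Mul1,r2:7,r3:6,r4:Add3,r5:Add1
c6: issue MUL r3<-Mul2 | r0:2,r1:Mul1,r2:7,r3:Mul2,r4:Add3,r5:Add1
c7: CDB Add1=9; issue ADD r4<-Add1 | r0:2,r1:Mul1,r2:7,r3:Mul2,r4:Add1,r5:9
c8: stall | r0:2,r1:Mul1,r2:7,r3:Mul2,r4:Add1,r5:9
c9: CDB Mul1=6; stall | r0:2,r1:6,r2:7,r3:Mul2,r4:Add1,r5:9
c10: CDB Add1=9; issue SUB r0<-Add1 | r0:Add1,r1:6,r2:7,r3:Mul2,r4:9,r5:9
c11: stall | r0:Add1,r1:6,r2:7,r3:Mul2,r4:9,r5:9
c12: CDB Add2=12; issue ADD r2<-Add2 | r0:Add1,r1:6,r2:Add2,r3:Mul2,r4:9,r5:9
c13: CDB Add1=-7; issue ADD r5<-Add1 | r0:-7,r1:6,r2:Add2,r3:Mul2,r4:9,r5:Add1
c14: CDB Add3=8 | r0:-7,r1:6,r2:Add2,r3:Mul2,r4:9,r5:Add1
c15: - | r0:-7,r1:6,r2:Add2,r3:Mul2,r4:9,r5:Add1
c16: - | r0:-7,r1:6,r2:Add2,r3:Mul2,r4:9,r5:Add1
c17: - | r0:-7,r1:6,r2:Add2,r3:Mul2,r4:9,r5:Add1
c18: - | r0:-7,r1:6,r2:Add2,r3:Mul2,r4:9,r5:Add1
c19: CDB Mul2=48 | r0:-7,r1:6,r2:Add2,r3:48,r4:9,r5:Add1
c20: - | r0:-7,r1:6,r2:Add2,r3:48,r4:9,r5:Add1
c21: - | r0:-7,r1:6,r2:Add2,r3:48,r4:9,r5:Add1
c22: CDB Add2=57 | r0:-7,r1:6,r2:57,r3:48,r4:9,r5:Add1

STATUS = VALUE 57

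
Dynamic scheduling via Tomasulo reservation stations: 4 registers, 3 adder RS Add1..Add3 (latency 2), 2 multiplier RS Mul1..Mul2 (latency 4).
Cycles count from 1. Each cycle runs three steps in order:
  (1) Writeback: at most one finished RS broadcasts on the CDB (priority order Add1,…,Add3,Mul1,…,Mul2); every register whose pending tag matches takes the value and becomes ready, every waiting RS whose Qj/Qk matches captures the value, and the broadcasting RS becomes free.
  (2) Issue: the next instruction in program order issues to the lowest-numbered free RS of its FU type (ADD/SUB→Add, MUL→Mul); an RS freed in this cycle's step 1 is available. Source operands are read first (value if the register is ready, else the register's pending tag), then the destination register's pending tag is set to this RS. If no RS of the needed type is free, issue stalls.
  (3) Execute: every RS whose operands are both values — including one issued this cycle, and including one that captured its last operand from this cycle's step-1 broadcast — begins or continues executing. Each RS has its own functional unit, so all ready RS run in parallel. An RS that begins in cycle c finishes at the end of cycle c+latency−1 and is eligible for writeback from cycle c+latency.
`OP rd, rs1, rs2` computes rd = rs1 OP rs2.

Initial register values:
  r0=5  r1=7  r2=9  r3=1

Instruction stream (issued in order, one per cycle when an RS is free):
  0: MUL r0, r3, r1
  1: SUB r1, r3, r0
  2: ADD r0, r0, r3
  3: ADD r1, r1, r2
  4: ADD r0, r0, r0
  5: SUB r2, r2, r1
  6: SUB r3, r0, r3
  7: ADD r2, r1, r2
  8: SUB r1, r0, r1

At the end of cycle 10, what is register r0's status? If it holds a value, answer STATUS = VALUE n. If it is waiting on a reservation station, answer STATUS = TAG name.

cycle 1: issue MUL r0<-Mul1 // r0:Mul1,r1:7,r2:9,r3:1
cycle 2: issue SUB r1<-Add1 // r0:Mul1,r1:Add1,r2:9,r3:1
cycle 3: issue ADD r0<-Add2 // r0:Add2,r1:Add1,r2:9,r3:1
cycle 4: issue ADD r1<-Add3 // r0:Add2,r1:Add3,r2:9,r3:1
cycle 5: CDB Mul1=7; stall // r0:Add2,r1:Add3,r2:9,r3:1
cycle 6: stall // r0:Add2,r1:Add3,r2:9,r3:1
cycle 7: CDB Add1=-6; issue ADD r0<-Add1 // r0:Add1,r1:Add3,r2:9,r3:1
cycle 8: CDB Add2=8; issue SUB r2<-Add2 // r0:Add1,r1:Add3,r2:Add2,r3:1
cycle 9: CDB Add3=3; issue SUB r3<-Add3 // r0:Add1,r1:3,r2:Add2,r3:Add3
cycle 10: CDB Add1=16; issue ADD r2<-Add1 // r0:16,r1:3,r2:Add1,r3:Add3

STATUS = VALUE 16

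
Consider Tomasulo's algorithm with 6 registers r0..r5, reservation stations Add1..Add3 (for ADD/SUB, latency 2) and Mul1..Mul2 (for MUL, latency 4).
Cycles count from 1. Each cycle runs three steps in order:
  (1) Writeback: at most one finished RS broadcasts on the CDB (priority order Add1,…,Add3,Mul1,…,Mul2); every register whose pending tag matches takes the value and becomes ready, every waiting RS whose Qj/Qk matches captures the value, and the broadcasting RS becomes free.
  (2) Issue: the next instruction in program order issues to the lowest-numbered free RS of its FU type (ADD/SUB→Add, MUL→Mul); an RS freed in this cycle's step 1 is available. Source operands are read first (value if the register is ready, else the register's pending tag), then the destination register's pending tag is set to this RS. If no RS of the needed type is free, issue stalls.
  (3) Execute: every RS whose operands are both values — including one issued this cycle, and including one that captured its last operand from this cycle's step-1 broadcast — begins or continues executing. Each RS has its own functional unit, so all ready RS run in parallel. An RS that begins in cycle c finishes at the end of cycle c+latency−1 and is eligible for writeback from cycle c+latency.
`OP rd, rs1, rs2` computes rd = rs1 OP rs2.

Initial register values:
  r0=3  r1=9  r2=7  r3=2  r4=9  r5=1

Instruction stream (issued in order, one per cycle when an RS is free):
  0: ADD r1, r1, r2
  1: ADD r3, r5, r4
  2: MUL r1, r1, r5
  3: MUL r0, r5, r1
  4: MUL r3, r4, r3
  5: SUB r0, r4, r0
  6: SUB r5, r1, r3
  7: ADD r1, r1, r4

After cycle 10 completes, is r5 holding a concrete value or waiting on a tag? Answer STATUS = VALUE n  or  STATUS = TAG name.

STATUS = TAG Add2

c1: issue ADD r1<-Add1 | r0:3,r1:Add1,r2:7,r3:2,r4:9,r5:1
c2: issue ADD r3<-Add2 | r0:3,r1:Add1,r2:7,r3:Add2,r4:9,r5:1
c3: CDB Add1=16; issue MUL r1<-Mul1 | r0:3,r1:Mul1,r2:7,r3:Add2,r4:9,r5:1
c4: CDB Add2=10; issue MUL r0<-Mul2 | r0:Mul2,r1:Mul1,r2:7,r3:10,r4:9,r5:1
c5: stall | r0:Mul2,r1:Mul1,r2:7,r3:10,r4:9,r5:1
c6: stall | r0:Mul2,r1:Mul1,r2:7,r3:10,r4:9,r5:1
c7: CDB Mul1=16; issue MUL r3<-Mul1 | r0:Mul2,r1:16,r2:7,r3:Mul1,r4:9,r5:1
c8: issue SUB r0<-Add1 | r0:Add1,r1:16,r2:7,r3:Mul1,r4:9,r5:1
c9: issue SUB r5<-Add2 | r0:Add1,r1:16,r2:7,r3:Mul1,r4:9,r5:Add2
c10: issue ADD r1<-Add3 | r0:Add1,r1:Add3,r2:7,r3:Mul1,r4:9,r5:Add2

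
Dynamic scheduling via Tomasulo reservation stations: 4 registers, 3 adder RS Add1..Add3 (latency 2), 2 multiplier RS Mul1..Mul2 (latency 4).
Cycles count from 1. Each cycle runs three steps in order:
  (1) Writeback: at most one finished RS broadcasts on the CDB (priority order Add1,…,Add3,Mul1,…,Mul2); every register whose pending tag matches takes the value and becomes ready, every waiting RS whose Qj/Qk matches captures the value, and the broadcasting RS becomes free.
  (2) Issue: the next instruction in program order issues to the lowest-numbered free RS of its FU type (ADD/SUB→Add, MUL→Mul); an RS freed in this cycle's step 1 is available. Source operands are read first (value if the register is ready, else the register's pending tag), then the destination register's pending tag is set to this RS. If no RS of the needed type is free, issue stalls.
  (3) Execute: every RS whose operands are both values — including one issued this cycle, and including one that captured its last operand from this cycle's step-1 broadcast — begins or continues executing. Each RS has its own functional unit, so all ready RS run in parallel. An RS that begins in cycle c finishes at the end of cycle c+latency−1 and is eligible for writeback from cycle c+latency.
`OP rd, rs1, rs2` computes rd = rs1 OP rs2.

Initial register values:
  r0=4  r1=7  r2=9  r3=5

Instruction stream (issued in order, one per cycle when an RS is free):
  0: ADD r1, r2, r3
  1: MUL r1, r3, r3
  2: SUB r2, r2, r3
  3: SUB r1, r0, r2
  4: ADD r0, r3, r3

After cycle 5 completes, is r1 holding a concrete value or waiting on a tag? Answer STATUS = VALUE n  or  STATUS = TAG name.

STATUS = TAG Add2

  c1: issue ADD r1<-Add1  regs: r0:4,r1:Add1,r2:9,r3:5
  c2: issue MUL r1<-Mul1  regs: r0:4,r1:Mul1,r2:9,r3:5
  c3: CDB Add1=14; issue SUB r2<-Add1  regs: r0:4,r1:Mul1,r2:Add1,r3:5
  c4: issue SUB r1<-Add2  regs: r0:4,r1:Add2,r2:Add1,r3:5
  c5: CDB Add1=4; issue ADD r0<-Add1  regs: r0:Add1,r1:Add2,r2:4,r3:5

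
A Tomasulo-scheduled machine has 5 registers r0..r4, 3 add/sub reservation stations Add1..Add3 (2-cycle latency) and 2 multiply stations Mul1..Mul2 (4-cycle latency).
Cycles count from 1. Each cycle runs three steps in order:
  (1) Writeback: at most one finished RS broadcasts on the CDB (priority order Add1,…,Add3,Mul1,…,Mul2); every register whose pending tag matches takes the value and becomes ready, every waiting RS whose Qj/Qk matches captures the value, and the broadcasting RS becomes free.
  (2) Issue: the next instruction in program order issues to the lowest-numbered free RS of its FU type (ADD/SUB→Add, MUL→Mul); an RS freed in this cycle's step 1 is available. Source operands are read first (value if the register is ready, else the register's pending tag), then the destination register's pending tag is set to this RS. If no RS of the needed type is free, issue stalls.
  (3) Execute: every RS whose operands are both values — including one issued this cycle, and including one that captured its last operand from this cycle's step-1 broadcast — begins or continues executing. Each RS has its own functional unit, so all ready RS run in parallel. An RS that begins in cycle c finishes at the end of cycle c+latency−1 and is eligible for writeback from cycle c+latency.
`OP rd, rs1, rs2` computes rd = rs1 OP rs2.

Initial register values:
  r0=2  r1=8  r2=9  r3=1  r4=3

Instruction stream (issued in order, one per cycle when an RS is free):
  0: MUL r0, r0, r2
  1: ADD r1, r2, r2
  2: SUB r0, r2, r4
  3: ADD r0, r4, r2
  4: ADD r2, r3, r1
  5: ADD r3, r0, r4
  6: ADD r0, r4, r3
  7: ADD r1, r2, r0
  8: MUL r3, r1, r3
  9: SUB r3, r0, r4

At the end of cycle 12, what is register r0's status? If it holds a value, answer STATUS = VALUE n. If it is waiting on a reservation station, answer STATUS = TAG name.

cycle 1: issue MUL r0<-Mul1 // r0:Mul1,r1:8,r2:9,r3:1,r4:3
cycle 2: issue ADD r1<-Add1 // r0:Mul1,r1:Add1,r2:9,r3:1,r4:3
cycle 3: issue SUB r0<-Add2 // r0:Add2,r1:Add1,r2:9,r3:1,r4:3
cycle 4: CDB Add1=18; issue ADD r0<-Add1 // r0:Add1,r1:18,r2:9,r3:1,r4:3
cycle 5: CDB Add2=6; issue ADD r2<-Add2 // r0:Add1,r1:18,r2:Add2,r3:1,r4:3
cycle 6: CDB Add1=12; issue ADD r3<-Add1 // r0:12,r1:18,r2:Add2,r3:Add1,r4:3
cycle 7: CDB Add2=19; issue ADD r0<-Add2 // r0:Add2,r1:18,r2:19,r3:Add1,r4:3
cycle 8: CDB Add1=15; issue ADD r1<-Add1 // r0:Add2,r1:Add1,r2:19,r3:15,r4:3
cycle 9: CDB Mul1=18; issue MUL r3<-Mul1 // r0:Add2,r1:Add1,r2:19,r3:Mul1,r4:3
cycle 10: CDB Add2=18; issue SUB r3<-Add2 // r0:18,r1:Add1,r2:19,r3:Add2,r4:3
cycle 11: - // r0:18,r1:Add1,r2:19,r3:Add2,r4:3
cycle 12: CDB Add1=37 // r0:18,r1:37,r2:19,r3:Add2,r4:3

STATUS = VALUE 18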